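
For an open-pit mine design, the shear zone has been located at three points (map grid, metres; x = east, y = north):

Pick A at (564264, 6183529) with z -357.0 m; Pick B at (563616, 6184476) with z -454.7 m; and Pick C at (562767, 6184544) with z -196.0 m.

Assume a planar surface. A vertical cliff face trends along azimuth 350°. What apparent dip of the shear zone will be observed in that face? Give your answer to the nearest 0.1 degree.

15.0°

Two edge vectors: Pick A→Pick B = (-648, 947, -97.7), Pick A→Pick C = (-1497, 1015, 161).
Normal n = (Pick A→Pick B) × (Pick A→Pick C) = (251632.5, 250584.9, 759939).
So ∂z/∂x = −n_x/n_z = −0.33112 and ∂z/∂y = −n_y/n_z = −0.32974.
Unit vector along 350° is (sin 350°, cos 350°) = (-0.1736, 0.9848).
Slope in that direction = a·(-0.1736) + b·(0.9848) = −0.26724.
Apparent dip = arctan|0.26724| = 15.0° (true dip is 25.0°, so apparent ≤ true as expected).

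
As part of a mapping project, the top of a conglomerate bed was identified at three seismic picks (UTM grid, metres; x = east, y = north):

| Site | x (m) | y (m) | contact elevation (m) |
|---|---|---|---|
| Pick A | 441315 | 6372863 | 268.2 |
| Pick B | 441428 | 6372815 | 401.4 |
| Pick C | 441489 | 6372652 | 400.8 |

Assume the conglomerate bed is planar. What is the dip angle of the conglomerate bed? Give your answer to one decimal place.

56.3°

Let the plane be z = a·x + b·y + c.
Pick B−Pick A: 113a − 48b = 133.2;  Pick C−Pick A: 174a − 211b = 132.6.
Solving gives a = 1.40342, b = 0.52889.
Gradient magnitude |∇z| = √(a² + b²) = √(1.96959 + 0.27972) = 1.49977.
True dip = arctan(1.49977) = 56.3°, dipping toward WSW (azimuth ≈ 249°).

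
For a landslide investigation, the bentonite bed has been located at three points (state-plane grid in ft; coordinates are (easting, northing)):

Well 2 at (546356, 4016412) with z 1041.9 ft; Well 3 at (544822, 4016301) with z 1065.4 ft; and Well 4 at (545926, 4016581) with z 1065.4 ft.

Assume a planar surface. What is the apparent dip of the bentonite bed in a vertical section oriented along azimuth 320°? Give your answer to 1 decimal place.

4.5°

Let the plane be z = a·E + b·N + c.
Well 3−Well 2: −1534a − 111b = 23.5;  Well 4−Well 2: −430a + 169b = 23.5.
Solving gives a = −0.02143, b = 0.08451.
Unit vector along 320° is (sin 320°, cos 320°) = (-0.6428, 0.7660).
Slope in that direction = a·(-0.6428) + b·(0.7660) = 0.07852.
Apparent dip = arctan|0.07852| = 4.5° (true dip is 5.0°, so apparent ≤ true as expected).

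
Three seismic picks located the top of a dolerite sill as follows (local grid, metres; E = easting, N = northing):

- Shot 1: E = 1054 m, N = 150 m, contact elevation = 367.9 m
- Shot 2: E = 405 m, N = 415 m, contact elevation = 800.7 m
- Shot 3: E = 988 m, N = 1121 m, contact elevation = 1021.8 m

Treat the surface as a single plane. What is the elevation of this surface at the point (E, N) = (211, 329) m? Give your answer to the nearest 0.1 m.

823.3 m

Let the plane be z = a·E + b·N + c.
Shot 2−Shot 1: −649a + 265b = 432.8;  Shot 3−Shot 1: −66a + 971b = 653.9.
Solving gives a = −0.403084, b = 0.646031.
Then c = 367.9 − a·1054 − b·150 = 695.85.
At (211, 329): z = −85.1 + 212.5 + 695.85 = 823.3 m.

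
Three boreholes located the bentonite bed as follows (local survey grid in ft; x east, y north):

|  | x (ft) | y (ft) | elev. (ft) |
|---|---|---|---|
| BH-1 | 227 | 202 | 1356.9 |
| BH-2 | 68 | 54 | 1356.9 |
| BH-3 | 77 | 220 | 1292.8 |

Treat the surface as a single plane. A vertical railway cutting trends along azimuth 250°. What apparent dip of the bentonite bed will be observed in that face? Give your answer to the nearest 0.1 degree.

12.2°

Two edge vectors: BH-1→BH-2 = (-159, -148, 0), BH-1→BH-3 = (-150, 18, -64.1).
Normal n = (BH-1→BH-2) × (BH-1→BH-3) = (9486.8, -10191.9, -25062).
So ∂z/∂x = −n_x/n_z = 0.37853 and ∂z/∂y = −n_y/n_z = −0.40667.
Unit vector along 250° is (sin 250°, cos 250°) = (-0.9397, -0.3420).
Slope in that direction = a·(-0.9397) + b·(-0.3420) = −0.21662.
Apparent dip = arctan|0.21662| = 12.2° (true dip is 29.1°, so apparent ≤ true as expected).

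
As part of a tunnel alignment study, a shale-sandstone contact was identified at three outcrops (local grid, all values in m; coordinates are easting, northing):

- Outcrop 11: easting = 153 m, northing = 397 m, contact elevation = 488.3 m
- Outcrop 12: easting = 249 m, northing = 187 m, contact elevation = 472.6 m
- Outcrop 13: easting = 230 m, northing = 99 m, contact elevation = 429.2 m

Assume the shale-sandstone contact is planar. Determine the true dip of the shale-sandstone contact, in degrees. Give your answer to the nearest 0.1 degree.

Let the plane be z = a·easting + b·northing + c.
Outcrop 12−Outcrop 11: 96a − 210b = −15.7;  Outcrop 13−Outcrop 11: 77a − 298b = −59.1.
Solving gives a = 0.62168, b = 0.35896.
Gradient magnitude |∇z| = √(a² + b²) = √(0.38648 + 0.12885) = 0.71786.
True dip = arctan(0.71786) = 35.7°, dipping toward WSW (azimuth ≈ 240°).

35.7°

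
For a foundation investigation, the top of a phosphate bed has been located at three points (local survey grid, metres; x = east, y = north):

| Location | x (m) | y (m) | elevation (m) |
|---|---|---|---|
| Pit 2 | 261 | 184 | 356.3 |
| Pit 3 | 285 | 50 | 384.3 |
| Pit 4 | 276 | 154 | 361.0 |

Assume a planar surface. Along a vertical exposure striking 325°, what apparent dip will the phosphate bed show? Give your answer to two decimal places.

Let the plane be z = a·x + b·y + c.
Pit 3−Pit 2: 24a − 134b = 28;  Pit 4−Pit 2: 15a − 30b = 4.7.
Solving gives a = −0.16295, b = −0.23814.
Unit vector along 325° is (sin 325°, cos 325°) = (-0.5736, 0.8192).
Slope in that direction = a·(-0.5736) + b·(0.8192) = −0.10161.
Apparent dip = arctan|0.10161| = 5.80° (true dip is 16.1°, so apparent ≤ true as expected).

5.80°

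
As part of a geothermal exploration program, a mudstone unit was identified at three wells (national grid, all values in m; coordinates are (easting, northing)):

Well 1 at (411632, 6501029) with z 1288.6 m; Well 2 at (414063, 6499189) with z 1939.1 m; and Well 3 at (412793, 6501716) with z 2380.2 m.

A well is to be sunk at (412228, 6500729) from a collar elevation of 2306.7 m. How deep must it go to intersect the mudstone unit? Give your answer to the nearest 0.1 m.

Let the plane be z = a·E + b·N + c.
Well 2−Well 1: 2431a − 1840b = 650.5;  Well 3−Well 1: 1161a + 687b = 1091.6.
Solving gives a = 0.645091987, b = 0.498760120.
Then c = 1288.6 − a·411632 − b·6501029 = −3506705.91.
At (412228, 6500729): z_contact = 265924.98 + 3242304.38 − 3506705.91 = 1523.45 m.
Depth below ground = 2306.7 − 1523.45 = 783.3 m.

783.3 m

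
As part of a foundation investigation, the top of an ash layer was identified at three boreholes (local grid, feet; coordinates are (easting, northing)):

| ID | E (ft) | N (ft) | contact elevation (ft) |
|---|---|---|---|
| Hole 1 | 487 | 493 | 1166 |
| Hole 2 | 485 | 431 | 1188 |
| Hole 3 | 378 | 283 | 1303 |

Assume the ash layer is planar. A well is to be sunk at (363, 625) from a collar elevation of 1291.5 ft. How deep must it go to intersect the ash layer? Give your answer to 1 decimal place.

93.9 ft

Let the plane be z = a·E + b·N + c.
Hole 2−Hole 1: −2a − 62b = 22;  Hole 3−Hole 1: −109a − 210b = 137.
Solving gives a = −0.61123, b = −0.33512.
Then c = 1166 − a·487 − b·493 = 1628.89.
At (363, 625): z_contact = −221.88 − 209.45 + 1628.89 = 1197.56 ft.
Depth below ground = 1291.5 − 1197.56 = 93.9 ft.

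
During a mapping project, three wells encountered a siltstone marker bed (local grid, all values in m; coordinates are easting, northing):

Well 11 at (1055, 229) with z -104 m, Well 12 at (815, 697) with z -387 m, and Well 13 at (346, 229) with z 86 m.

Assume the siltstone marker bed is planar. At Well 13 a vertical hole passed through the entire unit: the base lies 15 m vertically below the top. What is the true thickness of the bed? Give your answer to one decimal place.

Two edge vectors: Well 11→Well 12 = (-240, 468, -283), Well 11→Well 13 = (-709, 0, 190).
Normal n = (Well 11→Well 12) × (Well 11→Well 13) = (88920, 246247, 331812).
So ∂z/∂easting = −n_x/n_z = −0.26798 and ∂z/∂northing = −n_y/n_z = −0.74213.
|∇z| = √(a²+b²) = 0.78903, so dip δ = arctan(0.78903) = 38.27°.
True thickness = vertical thickness × cos δ = 15 × cos 38.27° = 11.8 m.

11.8 m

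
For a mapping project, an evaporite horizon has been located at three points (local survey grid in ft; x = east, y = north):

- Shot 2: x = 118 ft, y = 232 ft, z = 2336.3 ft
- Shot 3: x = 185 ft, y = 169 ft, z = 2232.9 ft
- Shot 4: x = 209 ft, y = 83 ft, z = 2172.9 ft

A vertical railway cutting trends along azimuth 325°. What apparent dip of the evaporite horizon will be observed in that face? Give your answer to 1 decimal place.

44.6°

Let the plane be z = a·x + b·y + c.
Shot 3−Shot 2: 67a − 63b = −103.4;  Shot 4−Shot 2: 91a − 149b = −163.4.
Solving gives a = −1.20292, b = 0.36198.
Unit vector along 325° is (sin 325°, cos 325°) = (-0.5736, 0.8192).
Slope in that direction = a·(-0.5736) + b·(0.8192) = 0.98648.
Apparent dip = arctan|0.98648| = 44.6° (true dip is 51.5°, so apparent ≤ true as expected).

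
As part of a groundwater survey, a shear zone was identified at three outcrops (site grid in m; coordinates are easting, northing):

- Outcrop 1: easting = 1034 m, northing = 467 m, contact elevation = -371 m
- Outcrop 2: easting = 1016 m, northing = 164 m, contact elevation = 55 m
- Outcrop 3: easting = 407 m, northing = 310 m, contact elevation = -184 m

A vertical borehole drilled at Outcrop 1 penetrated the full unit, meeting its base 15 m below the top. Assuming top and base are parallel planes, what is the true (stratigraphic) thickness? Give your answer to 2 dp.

8.68 m

Let the plane be z = a·easting + b·northing + c.
Outcrop 2−Outcrop 1: −18a − 303b = 426;  Outcrop 3−Outcrop 1: −627a − 157b = 187.
Solving gives a = 0.05461, b = −1.40918.
|∇z| = √(a²+b²) = 1.41024, so dip δ = arctan(1.41024) = 54.66°.
True thickness = vertical thickness × cos δ = 15 × cos 54.66° = 8.68 m.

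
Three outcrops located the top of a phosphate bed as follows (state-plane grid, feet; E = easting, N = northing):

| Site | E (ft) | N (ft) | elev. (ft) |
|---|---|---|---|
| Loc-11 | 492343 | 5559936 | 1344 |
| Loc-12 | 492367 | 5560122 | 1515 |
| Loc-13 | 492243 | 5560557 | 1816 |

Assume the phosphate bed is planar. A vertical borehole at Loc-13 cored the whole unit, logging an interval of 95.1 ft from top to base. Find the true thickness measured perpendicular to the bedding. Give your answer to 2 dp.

66.89 ft

Two edge vectors: Loc-11→Loc-12 = (24, 186, 171), Loc-11→Loc-13 = (-100, 621, 472).
Normal n = (Loc-11→Loc-12) × (Loc-11→Loc-13) = (-18399, -28428, 33504).
So ∂z/∂E = −n_x/n_z = 0.54916 and ∂z/∂N = −n_y/n_z = 0.84850.
|∇z| = √(a²+b²) = 1.01070, so dip δ = arctan(1.01070) = 45.30°.
True thickness = vertical thickness × cos δ = 95.1 × cos 45.30° = 66.89 ft.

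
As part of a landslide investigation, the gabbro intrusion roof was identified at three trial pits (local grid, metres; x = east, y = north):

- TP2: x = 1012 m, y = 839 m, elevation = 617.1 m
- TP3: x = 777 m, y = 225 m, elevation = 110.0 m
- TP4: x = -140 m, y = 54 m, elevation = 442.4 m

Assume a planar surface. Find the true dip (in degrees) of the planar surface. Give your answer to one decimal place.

49.7°

Let the plane be z = a·x + b·y + c.
TP3−TP2: −235a − 614b = −507.1;  TP4−TP2: −1152a − 785b = −174.7.
Solving gives a = −0.55619, b = 1.03877.
Gradient magnitude |∇z| = √(a² + b²) = √(0.30935 + 1.07905) = 1.17830.
True dip = arctan(1.17830) = 49.7°, dipping toward SSE (azimuth ≈ 152°).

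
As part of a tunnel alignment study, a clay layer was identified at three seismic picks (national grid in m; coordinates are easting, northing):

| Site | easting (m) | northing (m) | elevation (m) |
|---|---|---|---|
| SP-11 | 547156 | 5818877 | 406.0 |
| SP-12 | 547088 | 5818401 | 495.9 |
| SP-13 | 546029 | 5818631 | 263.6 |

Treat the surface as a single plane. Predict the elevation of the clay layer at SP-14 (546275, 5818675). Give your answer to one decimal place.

Let the plane be z = a·easting + b·northing + c.
SP-12−SP-11: −68a − 476b = 89.9;  SP-13−SP-11: −1127a − 246b = −142.4.
Solving gives a = 0.172972193, b = −0.213575859.
Then c = 406 − a·547156 − b·5818877 = 1148534.88.
At (546275, 5818675): z = 94490.4 − 1242728.5 + 1148534.88 = 296.8 m.

296.8 m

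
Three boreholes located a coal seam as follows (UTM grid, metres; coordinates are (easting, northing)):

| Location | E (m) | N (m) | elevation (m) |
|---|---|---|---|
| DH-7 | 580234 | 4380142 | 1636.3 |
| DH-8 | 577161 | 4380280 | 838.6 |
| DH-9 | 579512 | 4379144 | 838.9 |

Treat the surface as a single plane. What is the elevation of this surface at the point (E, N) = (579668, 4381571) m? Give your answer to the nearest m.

Let the plane be z = a·E + b·N + c.
DH-8−DH-7: −3073a + 138b = −797.7;  DH-9−DH-7: −722a − 998b = −797.4.
Solving gives a = 0.28616727, b = 0.59197117.
Then c = 1636.3 − a·580234 − b·4380142 = −2757325.48.
At (579668, 4381571): z = 165882.0 + 2593763.7 − 2757325.48 = 2320.3 m.

2320 m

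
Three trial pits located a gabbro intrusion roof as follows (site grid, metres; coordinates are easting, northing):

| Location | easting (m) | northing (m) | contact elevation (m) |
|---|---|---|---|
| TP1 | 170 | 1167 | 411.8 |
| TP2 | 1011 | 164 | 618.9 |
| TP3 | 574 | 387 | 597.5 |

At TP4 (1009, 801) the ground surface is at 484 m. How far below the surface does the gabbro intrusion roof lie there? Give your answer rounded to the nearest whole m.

49 m

Let the plane be z = a·easting + b·northing + c.
TP2−TP1: 841a − 1003b = 207.1;  TP3−TP1: 404a − 780b = 185.7.
Solving gives a = −0.09857, b = −0.28913.
Then c = 411.8 − a·170 − b·1167 = 765.98.
At (1009, 801): z_contact = −99.5 − 231.6 + 765.98 = 434.9 m.
Depth below ground = 484 − 434.9 = 49 m.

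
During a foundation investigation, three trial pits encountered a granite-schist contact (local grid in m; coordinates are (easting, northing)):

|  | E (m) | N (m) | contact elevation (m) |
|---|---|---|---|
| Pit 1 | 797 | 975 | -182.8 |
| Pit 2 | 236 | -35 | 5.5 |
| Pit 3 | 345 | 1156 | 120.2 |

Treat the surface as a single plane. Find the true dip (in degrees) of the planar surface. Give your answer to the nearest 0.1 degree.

32.1°

Two edge vectors: Pit 1→Pit 2 = (-561, -1010, 188.3), Pit 1→Pit 3 = (-452, 181, 303).
Normal n = (Pit 1→Pit 2) × (Pit 1→Pit 3) = (-340112.3, 84871.4, -558061).
So ∂z/∂E = −n_x/n_z = −0.60945 and ∂z/∂N = −n_y/n_z = 0.15208.
Gradient magnitude |∇z| = √(a² + b²) = √(0.37143 + 0.02313) = 0.62814.
True dip = arctan(0.62814) = 32.1°, dipping toward ESE (azimuth ≈ 104°).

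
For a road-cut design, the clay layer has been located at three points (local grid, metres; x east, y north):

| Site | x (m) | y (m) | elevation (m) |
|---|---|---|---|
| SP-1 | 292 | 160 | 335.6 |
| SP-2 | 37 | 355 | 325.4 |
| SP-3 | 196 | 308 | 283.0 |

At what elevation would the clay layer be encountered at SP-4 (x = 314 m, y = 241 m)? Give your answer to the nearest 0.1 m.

Two edge vectors: SP-1→SP-2 = (-255, 195, -10.2), SP-1→SP-3 = (-96, 148, -52.6).
Normal n = (SP-1→SP-2) × (SP-1→SP-3) = (-8747.4, -12433.8, -19020).
So ∂z/∂x = −n_x/n_z = −0.45991 and ∂z/∂y = −n_y/n_z = −0.65372.
Intercept c from SP-1: 335.6 + 134.29 + 104.60 = 574.49.
At (314, 241): z = −144.4 − 157.5 + 574.49 = 272.5 m.

272.5 m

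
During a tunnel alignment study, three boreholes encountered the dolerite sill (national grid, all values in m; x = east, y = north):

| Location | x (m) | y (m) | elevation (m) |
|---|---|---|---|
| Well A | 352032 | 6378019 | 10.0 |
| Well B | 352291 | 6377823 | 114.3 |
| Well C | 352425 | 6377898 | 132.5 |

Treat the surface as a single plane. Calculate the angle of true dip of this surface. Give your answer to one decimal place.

17.8°

Let the plane be z = a·x + b·y + c.
Well B−Well A: 259a − 196b = 104.3;  Well C−Well A: 393a − 121b = 122.5.
Solving gives a = 0.24929, b = −0.20273.
Gradient magnitude |∇z| = √(a² + b²) = √(0.06214 + 0.04110) = 0.32131.
True dip = arctan(0.32131) = 17.8°, dipping toward NW (azimuth ≈ 309°).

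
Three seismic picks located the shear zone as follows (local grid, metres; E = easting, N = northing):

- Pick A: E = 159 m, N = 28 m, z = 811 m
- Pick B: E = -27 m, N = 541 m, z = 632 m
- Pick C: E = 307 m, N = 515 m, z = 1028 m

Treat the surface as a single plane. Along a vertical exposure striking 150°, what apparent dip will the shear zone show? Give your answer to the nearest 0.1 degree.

Let the plane be z = a·E + b·N + c.
Pick B−Pick A: −186a + 513b = −179;  Pick C−Pick A: 148a + 487b = 217.
Solving gives a = 1.19211, b = 0.08330.
Unit vector along 150° is (sin 150°, cos 150°) = (0.5000, -0.8660).
Slope in that direction = a·(0.5000) + b·(-0.8660) = 0.52392.
Apparent dip = arctan|0.52392| = 27.7° (true dip is 50.1°, so apparent ≤ true as expected).

27.7°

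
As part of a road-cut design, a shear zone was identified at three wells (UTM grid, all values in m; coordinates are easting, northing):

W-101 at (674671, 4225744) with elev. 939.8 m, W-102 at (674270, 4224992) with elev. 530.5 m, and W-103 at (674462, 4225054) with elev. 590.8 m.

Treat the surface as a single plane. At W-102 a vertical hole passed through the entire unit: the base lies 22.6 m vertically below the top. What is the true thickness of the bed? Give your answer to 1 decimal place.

Let the plane be z = a·easting + b·northing + c.
W-102−W-101: −401a − 752b = −409.3;  W-103−W-101: −209a − 690b = −349.
Solving gives a = 0.16707, b = 0.45519.
|∇z| = √(a²+b²) = 0.48488, so dip δ = arctan(0.48488) = 25.87°.
True thickness = vertical thickness × cos δ = 22.6 × cos 25.87° = 20.3 m.

20.3 m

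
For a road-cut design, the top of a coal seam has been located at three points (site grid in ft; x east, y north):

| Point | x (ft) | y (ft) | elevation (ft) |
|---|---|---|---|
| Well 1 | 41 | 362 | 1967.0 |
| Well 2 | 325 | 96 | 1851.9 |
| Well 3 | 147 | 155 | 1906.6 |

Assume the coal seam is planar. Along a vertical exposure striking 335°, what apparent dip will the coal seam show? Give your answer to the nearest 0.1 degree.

Let the plane be z = a·x + b·y + c.
Well 2−Well 1: 284a − 266b = −115.1;  Well 3−Well 1: 106a − 207b = −60.4.
Solving gives a = −0.25364, b = 0.16191.
Unit vector along 335° is (sin 335°, cos 335°) = (-0.4226, 0.9063).
Slope in that direction = a·(-0.4226) + b·(0.9063) = 0.25393.
Apparent dip = arctan|0.25393| = 14.2° (true dip is 16.7°, so apparent ≤ true as expected).

14.2°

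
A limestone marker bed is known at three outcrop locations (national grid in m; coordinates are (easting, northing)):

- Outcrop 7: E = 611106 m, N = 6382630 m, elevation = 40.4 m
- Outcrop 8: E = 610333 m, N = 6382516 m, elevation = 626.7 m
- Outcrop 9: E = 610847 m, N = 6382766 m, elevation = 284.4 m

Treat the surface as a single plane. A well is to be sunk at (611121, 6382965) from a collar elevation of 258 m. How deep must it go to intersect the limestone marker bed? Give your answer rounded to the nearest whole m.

138 m

Let the plane be z = a·E + b·N + c.
Outcrop 8−Outcrop 7: −773a − 114b = 586.3;  Outcrop 9−Outcrop 7: −259a + 136b = 244.
Solving gives a = −0.79873453, b = 0.27299820.
Then c = 40.4 − a·611106 − b·6382630 = −1254294.65.
At (611121, 6382965): z_contact = −488123.4 + 1742538.0 − 1254294.65 = 119.9 m.
Depth below ground = 258 − 119.9 = 138 m.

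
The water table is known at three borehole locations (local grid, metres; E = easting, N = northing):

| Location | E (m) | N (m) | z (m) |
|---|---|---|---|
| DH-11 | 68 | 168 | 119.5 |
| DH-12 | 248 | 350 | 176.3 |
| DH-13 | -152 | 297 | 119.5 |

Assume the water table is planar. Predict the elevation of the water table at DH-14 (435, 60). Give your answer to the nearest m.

141 m

Let the plane be z = a·E + b·N + c.
DH-12−DH-11: 180a + 182b = 56.8;  DH-13−DH-11: −220a + 129b = 0.
Solving gives a = 0.11583, b = 0.19753.
Then c = 119.5 − a·68 − b·168 = 78.44.
At (435, 60): z = 50.4 + 11.9 + 78.44 = 140.7 m.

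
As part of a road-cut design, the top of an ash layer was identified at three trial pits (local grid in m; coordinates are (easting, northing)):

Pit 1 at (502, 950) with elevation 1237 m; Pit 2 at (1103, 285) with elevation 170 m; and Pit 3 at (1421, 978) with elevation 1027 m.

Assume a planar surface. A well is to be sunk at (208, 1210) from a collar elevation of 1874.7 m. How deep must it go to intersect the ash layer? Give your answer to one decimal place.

Two edge vectors: Pit 1→Pit 2 = (601, -665, -1067), Pit 1→Pit 3 = (919, 28, -210).
Normal n = (Pit 1→Pit 2) × (Pit 1→Pit 3) = (169526, -854363, 627963).
So ∂z/∂E = −n_x/n_z = −0.269962 and ∂z/∂N = −n_y/n_z = 1.360531.
Intercept c from Pit 1: 1237 + 135.52 − 1292.50 = 80.02.
At (208, 1210): z_contact = −56.15 + 1646.24 + 80.02 = 1670.11 m.
Depth below ground = 1874.7 − 1670.11 = 204.6 m.

204.6 m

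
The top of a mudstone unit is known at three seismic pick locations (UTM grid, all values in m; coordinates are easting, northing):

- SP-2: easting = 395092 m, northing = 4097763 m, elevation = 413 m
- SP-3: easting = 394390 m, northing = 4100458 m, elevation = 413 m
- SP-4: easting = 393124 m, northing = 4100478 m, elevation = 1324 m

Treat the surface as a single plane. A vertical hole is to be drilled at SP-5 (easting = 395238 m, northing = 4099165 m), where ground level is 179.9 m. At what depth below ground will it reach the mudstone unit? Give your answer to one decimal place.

136.3 m

Two edge vectors: SP-2→SP-3 = (-702, 2695, 0), SP-2→SP-4 = (-1968, 2715, 911).
Normal n = (SP-2→SP-3) × (SP-2→SP-4) = (2455145, 639522, 3397830).
So ∂z/∂easting = −n_x/n_z = −0.722562636 and ∂z/∂northing = −n_y/n_z = −0.188214831.
Intercept c from SP-2: 413 + 285478.72 + 771259.77 = 1057151.49.
At (395238, 4099165): z_contact = −285584.21 − 771523.65 + 1057151.49 = 43.63 m.
Depth below ground = 179.9 − 43.63 = 136.3 m.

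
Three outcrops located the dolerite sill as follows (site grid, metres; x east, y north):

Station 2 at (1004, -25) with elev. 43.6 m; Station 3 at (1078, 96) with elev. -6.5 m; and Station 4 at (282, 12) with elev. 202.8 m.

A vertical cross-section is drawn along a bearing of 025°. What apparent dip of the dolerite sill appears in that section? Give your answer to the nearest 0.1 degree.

Let the plane be z = a·x + b·y + c.
Station 3−Station 2: 74a + 121b = −50.1;  Station 4−Station 2: −722a + 37b = 159.2.
Solving gives a = −0.23437, b = −0.27071.
Unit vector along 025° is (sin 25°, cos 25°) = (0.4226, 0.9063).
Slope in that direction = a·(0.4226) + b·(0.9063) = −0.34440.
Apparent dip = arctan|0.34440| = 19.0° (true dip is 19.7°, so apparent ≤ true as expected).

19.0°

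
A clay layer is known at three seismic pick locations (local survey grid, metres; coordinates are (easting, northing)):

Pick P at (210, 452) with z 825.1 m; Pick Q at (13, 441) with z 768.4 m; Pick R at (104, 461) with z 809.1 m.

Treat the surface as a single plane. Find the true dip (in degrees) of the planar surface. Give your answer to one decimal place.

Two edge vectors: Pick P→Pick Q = (-197, -11, -56.7), Pick P→Pick R = (-106, 9, -16).
Normal n = (Pick P→Pick Q) × (Pick P→Pick R) = (686.3, 2858.2, -2939).
So ∂z/∂E = −n_x/n_z = 0.23351 and ∂z/∂N = −n_y/n_z = 0.97251.
Gradient magnitude |∇z| = √(a² + b²) = √(0.05453 + 0.94577) = 1.00015.
True dip = arctan(1.00015) = 45.0°, dipping toward SSW (azimuth ≈ 194°).

45.0°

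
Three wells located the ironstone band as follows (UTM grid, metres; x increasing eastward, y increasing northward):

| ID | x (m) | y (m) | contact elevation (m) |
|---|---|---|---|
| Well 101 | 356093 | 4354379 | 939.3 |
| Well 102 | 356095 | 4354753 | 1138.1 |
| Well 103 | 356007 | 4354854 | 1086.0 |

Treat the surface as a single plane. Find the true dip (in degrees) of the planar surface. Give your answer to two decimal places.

Two edge vectors: Well 101→Well 102 = (2, 374, 198.8), Well 101→Well 103 = (-86, 475, 146.7).
Normal n = (Well 101→Well 102) × (Well 101→Well 103) = (-39564.2, -17390.2, 33114).
So ∂z/∂x = −n_x/n_z = 1.19479 and ∂z/∂y = −n_y/n_z = 0.52516.
Gradient magnitude |∇z| = √(a² + b²) = √(1.42752 + 0.27579) = 1.30511.
True dip = arctan(1.30511) = 52.54°, dipping toward WSW (azimuth ≈ 246°).

52.54°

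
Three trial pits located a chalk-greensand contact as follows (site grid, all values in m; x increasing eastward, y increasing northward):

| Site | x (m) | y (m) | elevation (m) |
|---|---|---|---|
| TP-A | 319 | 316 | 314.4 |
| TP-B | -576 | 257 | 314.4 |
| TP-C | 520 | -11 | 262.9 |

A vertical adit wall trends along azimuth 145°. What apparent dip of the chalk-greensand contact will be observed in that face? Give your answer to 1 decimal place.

Two edge vectors: TP-A→TP-B = (-895, -59, 0), TP-A→TP-C = (201, -327, -51.5).
Normal n = (TP-A→TP-B) × (TP-A→TP-C) = (3038.5, -46092.5, 304524).
So ∂z/∂x = −n_x/n_z = −0.00998 and ∂z/∂y = −n_y/n_z = 0.15136.
Unit vector along 145° is (sin 145°, cos 145°) = (0.5736, -0.8192).
Slope in that direction = a·(0.5736) + b·(-0.8192) = −0.12971.
Apparent dip = arctan|0.12971| = 7.4° (true dip is 8.6°, so apparent ≤ true as expected).

7.4°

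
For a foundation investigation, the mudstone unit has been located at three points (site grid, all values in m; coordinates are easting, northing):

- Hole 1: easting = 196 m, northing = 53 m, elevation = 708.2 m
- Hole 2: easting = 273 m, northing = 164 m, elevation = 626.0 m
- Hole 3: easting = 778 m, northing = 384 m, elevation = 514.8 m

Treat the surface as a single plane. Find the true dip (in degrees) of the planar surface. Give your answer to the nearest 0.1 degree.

40.5°

Let the plane be z = a·easting + b·northing + c.
Hole 2−Hole 1: 77a + 111b = −82.2;  Hole 3−Hole 1: 582a + 331b = −193.4.
Solving gives a = 0.14677, b = −0.84235.
Gradient magnitude |∇z| = √(a² + b²) = √(0.02154 + 0.70956) = 0.85504.
True dip = arctan(0.85504) = 40.5°, dipping toward N (azimuth ≈ 350°).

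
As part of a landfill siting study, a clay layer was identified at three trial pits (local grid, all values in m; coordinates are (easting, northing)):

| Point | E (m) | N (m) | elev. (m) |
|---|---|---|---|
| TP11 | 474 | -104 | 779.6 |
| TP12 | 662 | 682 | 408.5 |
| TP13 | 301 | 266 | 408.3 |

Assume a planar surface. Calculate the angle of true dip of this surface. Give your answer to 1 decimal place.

Two edge vectors: TP11→TP12 = (188, 786, -371.1), TP11→TP13 = (-173, 370, -371.3).
Normal n = (TP11→TP12) × (TP11→TP13) = (-154534.8, 134004.7, 205538).
So ∂z/∂E = −n_x/n_z = 0.75186 and ∂z/∂N = −n_y/n_z = −0.65197.
Gradient magnitude |∇z| = √(a² + b²) = √(0.56529 + 0.42507) = 0.99516.
True dip = arctan(0.99516) = 44.9°, dipping toward NW (azimuth ≈ 311°).

44.9°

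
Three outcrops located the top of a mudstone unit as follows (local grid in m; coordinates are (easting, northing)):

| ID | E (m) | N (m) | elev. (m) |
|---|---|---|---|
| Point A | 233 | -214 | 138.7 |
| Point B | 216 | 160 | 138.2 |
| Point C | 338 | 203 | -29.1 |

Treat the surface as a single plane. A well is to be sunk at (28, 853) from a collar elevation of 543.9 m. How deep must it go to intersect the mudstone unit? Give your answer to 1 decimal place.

195.5 m

Two edge vectors: Point A→Point B = (-17, 374, -0.5), Point A→Point C = (105, 417, -167.8).
Normal n = (Point A→Point B) × (Point A→Point C) = (-62548.7, -2905.1, -46359).
So ∂z/∂E = −n_x/n_z = −1.34922 and ∂z/∂N = −n_y/n_z = −0.06267.
Intercept c from Point A: 138.7 + 314.37 − 13.41 = 439.66.
At (28, 853): z_contact = −37.78 − 53.45 + 439.66 = 348.43 m.
Depth below ground = 543.9 − 348.43 = 195.5 m.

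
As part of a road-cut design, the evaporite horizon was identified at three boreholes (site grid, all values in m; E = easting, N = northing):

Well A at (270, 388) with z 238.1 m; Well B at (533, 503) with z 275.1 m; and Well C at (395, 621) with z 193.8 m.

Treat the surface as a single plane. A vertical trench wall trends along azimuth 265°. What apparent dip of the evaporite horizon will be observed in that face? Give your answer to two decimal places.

Let the plane be z = a·E + b·N + c.
Well B−Well A: 263a + 115b = 37;  Well C−Well A: 125a + 233b = −44.3.
Solving gives a = 0.29242, b = −0.34700.
Unit vector along 265° is (sin 265°, cos 265°) = (-0.9962, -0.0872).
Slope in that direction = a·(-0.9962) + b·(-0.0872) = −0.26106.
Apparent dip = arctan|0.26106| = 14.63° (true dip is 24.4°, so apparent ≤ true as expected).

14.63°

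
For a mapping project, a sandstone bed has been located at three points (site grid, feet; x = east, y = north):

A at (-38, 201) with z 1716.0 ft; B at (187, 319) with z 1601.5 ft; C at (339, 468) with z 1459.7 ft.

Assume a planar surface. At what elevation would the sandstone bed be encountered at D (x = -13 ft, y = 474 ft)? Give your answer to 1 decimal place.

Two edge vectors: A→B = (225, 118, -114.5), A→C = (377, 267, -256.3).
Normal n = (A→B) × (A→C) = (328.1, 14501, 15589).
So ∂z/∂x = −n_x/n_z = −0.02105 and ∂z/∂y = −n_y/n_z = −0.93021.
Intercept c from A: 1716 − 0.80 + 186.97 = 1902.17.
At (-13, 474): z = 0.3 − 440.9 + 1902.17 = 1461.5 ft.

1461.5 ft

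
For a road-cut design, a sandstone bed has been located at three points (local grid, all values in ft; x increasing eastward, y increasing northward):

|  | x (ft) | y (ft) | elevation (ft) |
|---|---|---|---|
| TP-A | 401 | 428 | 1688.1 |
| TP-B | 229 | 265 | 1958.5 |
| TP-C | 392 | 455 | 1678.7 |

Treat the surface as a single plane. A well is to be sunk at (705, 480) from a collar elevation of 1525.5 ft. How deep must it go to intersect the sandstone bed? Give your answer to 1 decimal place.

158.8 ft

Let the plane be z = a·x + b·y + c.
TP-B−TP-A: −172a − 163b = 270.4;  TP-C−TP-A: −9a + 27b = −9.4.
Solving gives a = −0.94397, b = −0.66280.
Then c = 1688.1 − a·401 − b·428 = 2350.31.
At (705, 480): z_contact = −665.50 − 318.15 + 2350.31 = 1366.67 ft.
Depth below ground = 1525.5 − 1366.67 = 158.8 ft.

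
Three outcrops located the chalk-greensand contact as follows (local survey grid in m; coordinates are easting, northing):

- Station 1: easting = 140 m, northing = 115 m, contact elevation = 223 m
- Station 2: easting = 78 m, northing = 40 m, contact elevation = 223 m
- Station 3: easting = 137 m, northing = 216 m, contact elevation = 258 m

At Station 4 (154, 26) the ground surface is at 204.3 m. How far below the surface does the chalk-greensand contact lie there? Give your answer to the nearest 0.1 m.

16.7 m

Let the plane be z = a·easting + b·northing + c.
Station 2−Station 1: −62a − 75b = 0;  Station 3−Station 1: −3a + 101b = 35.
Solving gives a = −0.40466, b = 0.33452.
Then c = 223 − a·140 − b·115 = 241.18.
At (154, 26): z_contact = −62.32 + 8.70 + 241.18 = 187.56 m.
Depth below ground = 204.3 − 187.56 = 16.7 m.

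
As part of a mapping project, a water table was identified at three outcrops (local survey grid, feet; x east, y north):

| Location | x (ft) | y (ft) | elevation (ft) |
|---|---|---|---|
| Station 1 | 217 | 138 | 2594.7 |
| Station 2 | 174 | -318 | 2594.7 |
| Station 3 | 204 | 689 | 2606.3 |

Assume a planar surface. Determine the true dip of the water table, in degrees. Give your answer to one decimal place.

10.2°

Let the plane be z = a·x + b·y + c.
Station 2−Station 1: −43a − 456b = 0;  Station 3−Station 1: −13a + 551b = 11.6.
Solving gives a = −0.17858, b = 0.01684.
Gradient magnitude |∇z| = √(a² + b²) = √(0.03189 + 0.00028) = 0.17937.
True dip = arctan(0.17937) = 10.2°, dipping toward E (azimuth ≈ 095°).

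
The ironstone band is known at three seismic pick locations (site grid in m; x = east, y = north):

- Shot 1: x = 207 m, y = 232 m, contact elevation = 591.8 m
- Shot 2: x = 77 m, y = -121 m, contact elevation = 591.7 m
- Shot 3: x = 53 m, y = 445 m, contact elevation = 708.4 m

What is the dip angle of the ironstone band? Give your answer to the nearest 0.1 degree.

28.1°

Two edge vectors: Shot 1→Shot 2 = (-130, -353, -0.1), Shot 1→Shot 3 = (-154, 213, 116.6).
Normal n = (Shot 1→Shot 2) × (Shot 1→Shot 3) = (-41138.5, 15173.4, -82052).
So ∂z/∂x = −n_x/n_z = −0.50137 and ∂z/∂y = −n_y/n_z = 0.18492.
Gradient magnitude |∇z| = √(a² + b²) = √(0.25137 + 0.03420) = 0.53439.
True dip = arctan(0.53439) = 28.1°, dipping toward ESE (azimuth ≈ 110°).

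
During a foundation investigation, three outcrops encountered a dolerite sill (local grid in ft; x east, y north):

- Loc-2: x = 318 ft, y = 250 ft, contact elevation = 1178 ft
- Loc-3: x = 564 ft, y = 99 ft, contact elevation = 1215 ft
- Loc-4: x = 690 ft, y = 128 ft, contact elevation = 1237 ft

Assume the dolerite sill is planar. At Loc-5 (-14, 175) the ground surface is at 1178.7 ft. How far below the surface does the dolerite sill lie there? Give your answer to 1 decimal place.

58.6 ft

Two edge vectors: Loc-2→Loc-3 = (246, -151, 37), Loc-2→Loc-4 = (372, -122, 59).
Normal n = (Loc-2→Loc-3) × (Loc-2→Loc-4) = (-4395, -750, 26160).
So ∂z/∂x = −n_x/n_z = 0.16800 and ∂z/∂y = −n_y/n_z = 0.02867.
Intercept c from Loc-2: 1178 − 53.43 − 7.17 = 1117.41.
At (-14, 175): z_contact = −2.35 + 5.02 + 1117.41 = 1120.07 ft.
Depth below ground = 1178.7 − 1120.07 = 58.6 ft.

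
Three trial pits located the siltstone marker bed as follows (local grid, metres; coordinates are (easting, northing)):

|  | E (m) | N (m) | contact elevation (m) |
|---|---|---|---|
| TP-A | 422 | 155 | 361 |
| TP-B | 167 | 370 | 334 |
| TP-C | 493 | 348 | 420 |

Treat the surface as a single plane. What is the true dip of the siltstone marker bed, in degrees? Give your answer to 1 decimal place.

19.0°

Two edge vectors: TP-A→TP-B = (-255, 215, -27), TP-A→TP-C = (71, 193, 59).
Normal n = (TP-A→TP-B) × (TP-A→TP-C) = (17896, 13128, -64480).
So ∂z/∂E = −n_x/n_z = 0.27754 and ∂z/∂N = −n_y/n_z = 0.20360.
Gradient magnitude |∇z| = √(a² + b²) = √(0.07703 + 0.04145) = 0.34421.
True dip = arctan(0.34421) = 19.0°, dipping toward SW (azimuth ≈ 234°).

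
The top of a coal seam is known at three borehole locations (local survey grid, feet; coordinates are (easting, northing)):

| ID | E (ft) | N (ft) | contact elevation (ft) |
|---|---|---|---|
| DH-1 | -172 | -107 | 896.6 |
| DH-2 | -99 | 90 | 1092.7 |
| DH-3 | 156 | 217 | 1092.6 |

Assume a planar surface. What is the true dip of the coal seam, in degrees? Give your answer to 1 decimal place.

Let the plane be z = a·E + b·N + c.
DH-2−DH-1: 73a + 197b = 196.1;  DH-3−DH-1: 328a + 324b = 196.
Solving gives a = −0.60845, b = 1.22090.
Gradient magnitude |∇z| = √(a² + b²) = √(0.37021 + 1.49059) = 1.36411.
True dip = arctan(1.36411) = 53.8°, dipping toward SSE (azimuth ≈ 154°).

53.8°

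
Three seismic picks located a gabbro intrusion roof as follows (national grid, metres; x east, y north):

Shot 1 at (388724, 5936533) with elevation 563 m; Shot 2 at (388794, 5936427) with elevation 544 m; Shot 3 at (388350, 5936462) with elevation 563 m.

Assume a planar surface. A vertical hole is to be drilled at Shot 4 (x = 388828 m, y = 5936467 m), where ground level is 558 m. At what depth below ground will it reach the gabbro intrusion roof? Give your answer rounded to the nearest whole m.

Two edge vectors: Shot 1→Shot 2 = (70, -106, -19), Shot 1→Shot 3 = (-374, -71, 0).
Normal n = (Shot 1→Shot 2) × (Shot 1→Shot 3) = (-1349, 7106, -44614).
So ∂z/∂x = −n_x/n_z = −0.03023715 and ∂z/∂y = −n_y/n_z = 0.15927736.
Intercept c from Shot 1: 563 + 11753.90 − 945555.29 = −933238.38.
At (388828, 5936467): z_contact = −11757.0 + 945544.8 − 933238.38 = 549.3 m.
Depth below ground = 558 − 549.3 = 9 m.

9 m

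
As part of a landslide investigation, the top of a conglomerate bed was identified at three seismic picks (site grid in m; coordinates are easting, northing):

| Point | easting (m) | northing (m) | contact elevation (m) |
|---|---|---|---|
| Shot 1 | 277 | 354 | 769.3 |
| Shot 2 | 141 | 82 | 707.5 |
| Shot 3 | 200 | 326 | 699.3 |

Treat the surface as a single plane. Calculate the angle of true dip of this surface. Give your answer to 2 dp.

46.33°

Let the plane be z = a·easting + b·northing + c.
Shot 2−Shot 1: −136a − 272b = −61.8;  Shot 3−Shot 1: −77a − 28b = −70.
Solving gives a = 1.01013, b = −0.27786.
Gradient magnitude |∇z| = √(a² + b²) = √(1.02036 + 0.07721) = 1.04765.
True dip = arctan(1.04765) = 46.33°, dipping toward WNW (azimuth ≈ 285°).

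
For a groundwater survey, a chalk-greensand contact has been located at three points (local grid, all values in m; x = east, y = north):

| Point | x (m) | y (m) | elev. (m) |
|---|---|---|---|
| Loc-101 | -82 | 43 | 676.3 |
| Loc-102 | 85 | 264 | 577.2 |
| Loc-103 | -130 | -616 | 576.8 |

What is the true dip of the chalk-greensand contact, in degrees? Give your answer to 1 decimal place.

42.1°

Let the plane be z = a·x + b·y + c.
Loc-102−Loc-101: 167a + 221b = −99.1;  Loc-103−Loc-101: −48a − 659b = −99.5.
Solving gives a = −0.87784, b = 0.21493.
Gradient magnitude |∇z| = √(a² + b²) = √(0.77060 + 0.04619) = 0.90376.
True dip = arctan(0.90376) = 42.1°, dipping toward ESE (azimuth ≈ 104°).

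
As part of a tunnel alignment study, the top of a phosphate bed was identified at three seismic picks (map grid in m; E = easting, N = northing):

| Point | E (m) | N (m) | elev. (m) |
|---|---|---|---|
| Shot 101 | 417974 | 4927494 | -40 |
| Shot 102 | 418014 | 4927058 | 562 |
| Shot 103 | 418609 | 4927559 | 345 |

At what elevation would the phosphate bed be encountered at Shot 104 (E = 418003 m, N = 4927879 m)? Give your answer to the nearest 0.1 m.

Let the plane be z = a·E + b·N + c.
Shot 102−Shot 101: 40a − 436b = 602;  Shot 103−Shot 101: 635a + 65b = 385.
Solving gives a = 0.740678451, b = −1.312781793.
Then c = -40 − a·417974 − b·4927494 = 6159100.08.
At (418003, 4927879): z = 309605.8 − 6469229.8 + 6159100.08 = -523.9 m.

-523.9 m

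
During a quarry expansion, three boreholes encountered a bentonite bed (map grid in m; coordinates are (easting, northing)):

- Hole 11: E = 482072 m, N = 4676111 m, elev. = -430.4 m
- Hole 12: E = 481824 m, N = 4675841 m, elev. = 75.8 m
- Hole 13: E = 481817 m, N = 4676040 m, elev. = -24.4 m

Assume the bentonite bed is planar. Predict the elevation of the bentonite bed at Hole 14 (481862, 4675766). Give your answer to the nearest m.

63 m

Two edge vectors: Hole 11→Hole 12 = (-248, -270, 506.2), Hole 11→Hole 13 = (-255, -71, 406).
Normal n = (Hole 11→Hole 12) × (Hole 11→Hole 13) = (-73679.8, -28393, -51242).
So ∂z/∂E = −n_x/n_z = −1.43787908 and ∂z/∂N = −n_y/n_z = −0.55409625.
Intercept c from Hole 11: -430.4 + 693161.25 + 2591015.57 = 3283746.41.
At (481862, 4675766): z = −692859.3 − 2590824.4 + 3283746.41 = 62.7 m.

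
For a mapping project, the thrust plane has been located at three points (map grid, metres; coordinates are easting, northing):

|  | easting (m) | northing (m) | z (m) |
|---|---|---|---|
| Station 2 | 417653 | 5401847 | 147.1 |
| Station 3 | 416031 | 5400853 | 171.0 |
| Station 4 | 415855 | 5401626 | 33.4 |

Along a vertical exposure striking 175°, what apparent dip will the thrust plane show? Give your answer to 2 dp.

Let the plane be z = a·easting + b·northing + c.
Station 3−Station 2: −1622a − 994b = 23.9;  Station 4−Station 2: −1798a − 221b = −113.7.
Solving gives a = 0.08280, b = −0.15916.
Unit vector along 175° is (sin 175°, cos 175°) = (0.0872, -0.9962).
Slope in that direction = a·(0.0872) + b·(-0.9962) = 0.16577.
Apparent dip = arctan|0.16577| = 9.41° (true dip is 10.2°, so apparent ≤ true as expected).

9.41°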